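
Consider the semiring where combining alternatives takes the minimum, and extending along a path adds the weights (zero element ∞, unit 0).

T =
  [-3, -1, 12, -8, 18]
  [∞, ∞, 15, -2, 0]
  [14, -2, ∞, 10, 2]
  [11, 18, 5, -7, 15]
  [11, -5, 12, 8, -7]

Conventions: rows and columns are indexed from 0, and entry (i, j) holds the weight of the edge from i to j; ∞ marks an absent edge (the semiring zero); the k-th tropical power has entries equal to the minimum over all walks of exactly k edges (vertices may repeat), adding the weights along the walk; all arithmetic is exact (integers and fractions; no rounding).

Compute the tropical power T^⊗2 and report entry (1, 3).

T^⊗2:
  [-6, -4, -3, -15, -1]
  [9, -5, 3, -9, -7]
  [11, -3, 13, -4, -5]
  [4, 3, -2, -14, 7]
  [4, -12, 5, -7, -14]
Key observation: the optimum is the walk 1->3->3, with weight (-2) + (-7) = -9.
Optimal value attained by: walk 1->3->3.
Answer: (T^⊗2)[1][3] = -9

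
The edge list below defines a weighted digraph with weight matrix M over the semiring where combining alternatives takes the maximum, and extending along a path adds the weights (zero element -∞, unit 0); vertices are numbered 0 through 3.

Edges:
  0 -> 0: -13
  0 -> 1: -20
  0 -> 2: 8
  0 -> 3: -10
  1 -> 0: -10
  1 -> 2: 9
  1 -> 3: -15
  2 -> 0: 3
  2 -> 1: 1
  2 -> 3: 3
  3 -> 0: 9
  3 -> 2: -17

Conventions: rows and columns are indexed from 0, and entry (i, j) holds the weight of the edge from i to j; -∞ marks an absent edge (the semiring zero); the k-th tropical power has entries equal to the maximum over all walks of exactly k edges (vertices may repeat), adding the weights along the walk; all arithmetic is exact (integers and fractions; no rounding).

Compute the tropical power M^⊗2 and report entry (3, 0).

M^⊗2:
  [11, 9, -5, 11]
  [12, 10, -2, 12]
  [12, -17, 11, -7]
  [-4, -11, 17, -1]
Key observation: the optimum is the walk 3->0->0, with weight 9 + (-13) = -4.
Optimal value attained by: walk 3->0->0.
Answer: (M^⊗2)[3][0] = -4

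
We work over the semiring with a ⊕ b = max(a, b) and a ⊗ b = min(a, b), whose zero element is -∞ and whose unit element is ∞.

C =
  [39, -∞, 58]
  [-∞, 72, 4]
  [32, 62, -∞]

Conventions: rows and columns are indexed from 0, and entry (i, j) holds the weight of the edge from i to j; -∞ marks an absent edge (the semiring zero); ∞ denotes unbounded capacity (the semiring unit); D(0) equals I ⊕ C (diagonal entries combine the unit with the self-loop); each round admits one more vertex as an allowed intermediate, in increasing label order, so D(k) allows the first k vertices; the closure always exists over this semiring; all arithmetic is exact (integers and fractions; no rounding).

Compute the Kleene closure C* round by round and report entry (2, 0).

D(0):
  [∞, -∞, 58]
  [-∞, ∞, 4]
  [32, 62, ∞]
D(1):
  [∞, -∞, 58]
  [-∞, ∞, 4]
  [32, 62, ∞]
D(2):
  [∞, -∞, 58]
  [-∞, ∞, 4]
  [32, 62, ∞]
D(3):
  [∞, 58, 58]
  [4, ∞, 4]
  [32, 62, ∞]
Answer: C*[2][0] = 32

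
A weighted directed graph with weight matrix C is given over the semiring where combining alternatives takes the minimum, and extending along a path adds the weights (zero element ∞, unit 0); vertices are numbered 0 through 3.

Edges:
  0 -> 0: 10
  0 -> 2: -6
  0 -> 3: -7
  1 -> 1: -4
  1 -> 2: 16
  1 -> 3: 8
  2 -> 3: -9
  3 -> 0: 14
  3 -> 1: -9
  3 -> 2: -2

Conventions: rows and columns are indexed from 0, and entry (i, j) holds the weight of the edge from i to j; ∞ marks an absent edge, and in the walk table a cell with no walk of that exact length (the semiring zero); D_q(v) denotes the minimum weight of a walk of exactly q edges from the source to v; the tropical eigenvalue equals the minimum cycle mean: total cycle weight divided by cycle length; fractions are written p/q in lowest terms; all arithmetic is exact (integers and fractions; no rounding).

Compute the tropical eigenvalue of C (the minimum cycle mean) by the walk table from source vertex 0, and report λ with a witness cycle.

q=0: [0, ∞, ∞, ∞]
q=1: [10, ∞, -6, -7]
q=2: [7, -16, -9, -15]
q=3: [-1, -24, -17, -18]
q=4: [-4, -28, -20, -26]
Optimal cycle mean attained by: cycle 2->3->2, total (-9) + (-2), length 2.
Answer: λ = -11/2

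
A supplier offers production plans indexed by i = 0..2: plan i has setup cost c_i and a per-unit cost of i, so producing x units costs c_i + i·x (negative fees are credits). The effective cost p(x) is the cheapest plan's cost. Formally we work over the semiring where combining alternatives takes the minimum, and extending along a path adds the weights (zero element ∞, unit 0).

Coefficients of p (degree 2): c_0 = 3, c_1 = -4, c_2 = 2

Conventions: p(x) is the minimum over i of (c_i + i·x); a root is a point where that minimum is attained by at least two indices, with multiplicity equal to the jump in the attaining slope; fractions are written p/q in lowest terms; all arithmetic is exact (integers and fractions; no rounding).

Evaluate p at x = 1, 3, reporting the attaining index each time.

p(1) = min(3+0·1=3, -4+1·1=-3, 2+2·1=4) = -3 (attained by i=1)
p(3) = min(3+0·3=3, -4+1·3=-1, 2+2·3=8) = -1 (attained by i=1)
Answer: p(1) = -3; p(3) = -1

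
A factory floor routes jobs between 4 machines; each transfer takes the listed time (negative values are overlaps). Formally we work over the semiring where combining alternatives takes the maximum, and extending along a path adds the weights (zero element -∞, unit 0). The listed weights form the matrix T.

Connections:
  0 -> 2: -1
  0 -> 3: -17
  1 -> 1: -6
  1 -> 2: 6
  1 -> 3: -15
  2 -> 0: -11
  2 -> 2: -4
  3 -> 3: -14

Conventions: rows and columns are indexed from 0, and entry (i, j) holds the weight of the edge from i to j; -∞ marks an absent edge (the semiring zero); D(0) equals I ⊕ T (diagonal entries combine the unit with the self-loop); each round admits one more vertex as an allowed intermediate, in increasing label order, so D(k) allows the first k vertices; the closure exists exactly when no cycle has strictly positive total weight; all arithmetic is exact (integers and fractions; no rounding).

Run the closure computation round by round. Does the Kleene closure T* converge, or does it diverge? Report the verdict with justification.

D(0):
  [0, -∞, -1, -17]
  [-∞, 0, 6, -15]
  [-11, -∞, 0, -∞]
  [-∞, -∞, -∞, 0]
D(1):
  [0, -∞, -1, -17]
  [-∞, 0, 6, -15]
  [-11, -∞, 0, -28]
  [-∞, -∞, -∞, 0]
D(2):
  [0, -∞, -1, -17]
  [-∞, 0, 6, -15]
  [-11, -∞, 0, -28]
  [-∞, -∞, -∞, 0]
D(3):
  [0, -∞, -1, -17]
  [-5, 0, 6, -15]
  [-11, -∞, 0, -28]
  [-∞, -∞, -∞, 0]
D(4):
  [0, -∞, -1, -17]
  [-5, 0, 6, -15]
  [-11, -∞, 0, -28]
  [-∞, -∞, -∞, 0]
Key observation: every diagonal entry stays at the unit through all rounds, so no improving cycle exists.
Answer: CONVERGES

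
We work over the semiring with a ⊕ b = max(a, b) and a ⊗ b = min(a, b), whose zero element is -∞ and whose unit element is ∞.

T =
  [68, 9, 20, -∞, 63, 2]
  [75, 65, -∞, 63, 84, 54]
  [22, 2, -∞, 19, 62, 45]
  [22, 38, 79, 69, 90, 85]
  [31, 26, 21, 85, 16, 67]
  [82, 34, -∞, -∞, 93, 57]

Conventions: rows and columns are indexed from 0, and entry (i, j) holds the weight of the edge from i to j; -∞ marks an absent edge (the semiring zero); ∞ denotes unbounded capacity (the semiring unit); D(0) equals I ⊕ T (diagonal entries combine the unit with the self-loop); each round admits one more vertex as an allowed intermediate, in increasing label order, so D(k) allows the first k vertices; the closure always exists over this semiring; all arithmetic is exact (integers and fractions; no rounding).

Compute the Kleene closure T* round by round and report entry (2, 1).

D(0):
  [∞, 9, 20, -∞, 63, 2]
  [75, ∞, -∞, 63, 84, 54]
  [22, 2, ∞, 19, 62, 45]
  [22, 38, 79, ∞, 90, 85]
  [31, 26, 21, 85, ∞, 67]
  [82, 34, -∞, -∞, 93, ∞]
D(1):
  [∞, 9, 20, -∞, 63, 2]
  [75, ∞, 20, 63, 84, 54]
  [22, 9, ∞, 19, 62, 45]
  [22, 38, 79, ∞, 90, 85]
  [31, 26, 21, 85, ∞, 67]
  [82, 34, 20, -∞, 93, ∞]
D(2):
  [∞, 9, 20, 9, 63, 9]
  [75, ∞, 20, 63, 84, 54]
  [22, 9, ∞, 19, 62, 45]
  [38, 38, 79, ∞, 90, 85]
  [31, 26, 21, 85, ∞, 67]
  [82, 34, 20, 34, 93, ∞]
D(3):
  [∞, 9, 20, 19, 63, 20]
  [75, ∞, 20, 63, 84, 54]
  [22, 9, ∞, 19, 62, 45]
  [38, 38, 79, ∞, 90, 85]
  [31, 26, 21, 85, ∞, 67]
  [82, 34, 20, 34, 93, ∞]
D(4):
  [∞, 19, 20, 19, 63, 20]
  [75, ∞, 63, 63, 84, 63]
  [22, 19, ∞, 19, 62, 45]
  [38, 38, 79, ∞, 90, 85]
  [38, 38, 79, 85, ∞, 85]
  [82, 34, 34, 34, 93, ∞]
D(5):
  [∞, 38, 63, 63, 63, 63]
  [75, ∞, 79, 84, 84, 84]
  [38, 38, ∞, 62, 62, 62]
  [38, 38, 79, ∞, 90, 85]
  [38, 38, 79, 85, ∞, 85]
  [82, 38, 79, 85, 93, ∞]
D(6):
  [∞, 38, 63, 63, 63, 63]
  [82, ∞, 79, 84, 84, 84]
  [62, 38, ∞, 62, 62, 62]
  [82, 38, 79, ∞, 90, 85]
  [82, 38, 79, 85, ∞, 85]
  [82, 38, 79, 85, 93, ∞]
Answer: T*[2][1] = 38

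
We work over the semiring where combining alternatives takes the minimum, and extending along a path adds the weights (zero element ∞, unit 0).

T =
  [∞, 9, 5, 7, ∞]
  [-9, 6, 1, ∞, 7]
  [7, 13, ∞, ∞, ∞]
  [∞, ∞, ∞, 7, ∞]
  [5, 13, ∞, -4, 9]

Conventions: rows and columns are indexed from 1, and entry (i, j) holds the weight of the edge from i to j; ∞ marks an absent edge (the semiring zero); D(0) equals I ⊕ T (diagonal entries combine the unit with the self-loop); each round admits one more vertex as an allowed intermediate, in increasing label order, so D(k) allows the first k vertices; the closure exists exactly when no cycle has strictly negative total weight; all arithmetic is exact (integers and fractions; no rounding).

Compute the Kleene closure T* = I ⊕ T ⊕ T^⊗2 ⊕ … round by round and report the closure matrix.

D(0):
  [0, 9, 5, 7, ∞]
  [-9, 0, 1, ∞, 7]
  [7, 13, 0, ∞, ∞]
  [∞, ∞, ∞, 0, ∞]
  [5, 13, ∞, -4, 0]
D(1):
  [0, 9, 5, 7, ∞]
  [-9, 0, -4, -2, 7]
  [7, 13, 0, 14, ∞]
  [∞, ∞, ∞, 0, ∞]
  [5, 13, 10, -4, 0]
D(2):
  [0, 9, 5, 7, 16]
  [-9, 0, -4, -2, 7]
  [4, 13, 0, 11, 20]
  [∞, ∞, ∞, 0, ∞]
  [4, 13, 9, -4, 0]
D(3):
  [0, 9, 5, 7, 16]
  [-9, 0, -4, -2, 7]
  [4, 13, 0, 11, 20]
  [∞, ∞, ∞, 0, ∞]
  [4, 13, 9, -4, 0]
D(4):
  [0, 9, 5, 7, 16]
  [-9, 0, -4, -2, 7]
  [4, 13, 0, 11, 20]
  [∞, ∞, ∞, 0, ∞]
  [4, 13, 9, -4, 0]
D(5):
  [0, 9, 5, 7, 16]
  [-9, 0, -4, -2, 7]
  [4, 13, 0, 11, 20]
  [∞, ∞, ∞, 0, ∞]
  [4, 13, 9, -4, 0]
Answer: T* = [[0, 9, 5, 7, 16], [-9, 0, -4, -2, 7], [4, 13, 0, 11, 20], [∞, ∞, ∞, 0, ∞], [4, 13, 9, -4, 0]]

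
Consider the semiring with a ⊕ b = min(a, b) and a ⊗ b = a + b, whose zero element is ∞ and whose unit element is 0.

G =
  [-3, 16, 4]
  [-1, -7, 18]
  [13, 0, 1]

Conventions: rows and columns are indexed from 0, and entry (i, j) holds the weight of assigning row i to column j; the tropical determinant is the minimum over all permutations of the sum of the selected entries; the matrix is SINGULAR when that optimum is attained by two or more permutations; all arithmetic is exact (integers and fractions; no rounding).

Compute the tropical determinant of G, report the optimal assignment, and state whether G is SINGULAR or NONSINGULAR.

σ = (0, 1, 2): (-3) + (-7) + 1 = -9
σ = (0, 2, 1): (-3) + 18 + 0 = 15
σ = (1, 0, 2): 16 + (-1) + 1 = 16
σ = (1, 2, 0): 16 + 18 + 13 = 47
σ = (2, 0, 1): 4 + (-1) + 0 = 3
σ = (2, 1, 0): 4 + (-7) + 13 = 10
Optimal value attained by: σ = (0, 1, 2).
Answer: det⊕(G) = -9; verdict: NONSINGULAR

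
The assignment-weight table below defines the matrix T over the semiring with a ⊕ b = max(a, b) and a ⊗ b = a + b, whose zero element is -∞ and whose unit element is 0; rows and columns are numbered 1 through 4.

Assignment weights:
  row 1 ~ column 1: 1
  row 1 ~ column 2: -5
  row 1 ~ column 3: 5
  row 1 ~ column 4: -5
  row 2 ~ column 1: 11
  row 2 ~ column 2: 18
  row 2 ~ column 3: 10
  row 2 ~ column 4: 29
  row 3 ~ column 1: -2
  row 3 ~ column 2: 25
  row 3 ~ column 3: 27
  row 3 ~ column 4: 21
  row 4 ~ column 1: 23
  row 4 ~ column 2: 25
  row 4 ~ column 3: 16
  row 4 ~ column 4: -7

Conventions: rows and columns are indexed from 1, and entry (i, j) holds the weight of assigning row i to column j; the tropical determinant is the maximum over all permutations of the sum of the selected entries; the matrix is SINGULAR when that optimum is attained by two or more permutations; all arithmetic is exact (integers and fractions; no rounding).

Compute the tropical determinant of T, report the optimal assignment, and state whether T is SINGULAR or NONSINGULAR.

σ = (1, 2, 3, 4): 1 + 18 + 27 + (-7) = 39
σ = (1, 2, 4, 3): 1 + 18 + 21 + 16 = 56
σ = (1, 3, 2, 4): 1 + 10 + 25 + (-7) = 29
σ = (1, 3, 4, 2): 1 + 10 + 21 + 25 = 57
σ = (1, 4, 2, 3): 1 + 29 + 25 + 16 = 71
σ = (1, 4, 3, 2): 1 + 29 + 27 + 25 = 82
σ = (2, 1, 3, 4): (-5) + 11 + 27 + (-7) = 26
σ = (2, 1, 4, 3): (-5) + 11 + 21 + 16 = 43
σ = (2, 3, 1, 4): (-5) + 10 + (-2) + (-7) = -4
σ = (2, 3, 4, 1): (-5) + 10 + 21 + 23 = 49
σ = (2, 4, 1, 3): (-5) + 29 + (-2) + 16 = 38
σ = (2, 4, 3, 1): (-5) + 29 + 27 + 23 = 74
σ = (3, 1, 2, 4): 5 + 11 + 25 + (-7) = 34
σ = (3, 1, 4, 2): 5 + 11 + 21 + 25 = 62
σ = (3, 2, 1, 4): 5 + 18 + (-2) + (-7) = 14
σ = (3, 2, 4, 1): 5 + 18 + 21 + 23 = 67
σ = (3, 4, 1, 2): 5 + 29 + (-2) + 25 = 57
σ = (3, 4, 2, 1): 5 + 29 + 25 + 23 = 82
σ = (4, 1, 2, 3): (-5) + 11 + 25 + 16 = 47
σ = (4, 1, 3, 2): (-5) + 11 + 27 + 25 = 58
σ = (4, 2, 1, 3): (-5) + 18 + (-2) + 16 = 27
σ = (4, 2, 3, 1): (-5) + 18 + 27 + 23 = 63
σ = (4, 3, 1, 2): (-5) + 10 + (-2) + 25 = 28
σ = (4, 3, 2, 1): (-5) + 10 + 25 + 23 = 53
Optimal value attained by: σ = (1, 4, 3, 2).
Answer: det⊕(T) = 82; verdict: SINGULAR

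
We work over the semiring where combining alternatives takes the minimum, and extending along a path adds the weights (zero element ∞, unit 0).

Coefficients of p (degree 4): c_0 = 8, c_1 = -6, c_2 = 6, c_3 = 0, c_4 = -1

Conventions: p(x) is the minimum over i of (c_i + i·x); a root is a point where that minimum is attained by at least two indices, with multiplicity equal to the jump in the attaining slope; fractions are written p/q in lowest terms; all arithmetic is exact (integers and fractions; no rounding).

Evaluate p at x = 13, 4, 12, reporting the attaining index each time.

p(13) = min(8+0·13=8, -6+1·13=7, 6+2·13=32, 0+3·13=39, -1+4·13=51) = 7 (attained by i=1)
p(4) = min(8+0·4=8, -6+1·4=-2, 6+2·4=14, 0+3·4=12, -1+4·4=15) = -2 (attained by i=1)
p(12) = min(8+0·12=8, -6+1·12=6, 6+2·12=30, 0+3·12=36, -1+4·12=47) = 6 (attained by i=1)
Answer: p(13) = 7; p(4) = -2; p(12) = 6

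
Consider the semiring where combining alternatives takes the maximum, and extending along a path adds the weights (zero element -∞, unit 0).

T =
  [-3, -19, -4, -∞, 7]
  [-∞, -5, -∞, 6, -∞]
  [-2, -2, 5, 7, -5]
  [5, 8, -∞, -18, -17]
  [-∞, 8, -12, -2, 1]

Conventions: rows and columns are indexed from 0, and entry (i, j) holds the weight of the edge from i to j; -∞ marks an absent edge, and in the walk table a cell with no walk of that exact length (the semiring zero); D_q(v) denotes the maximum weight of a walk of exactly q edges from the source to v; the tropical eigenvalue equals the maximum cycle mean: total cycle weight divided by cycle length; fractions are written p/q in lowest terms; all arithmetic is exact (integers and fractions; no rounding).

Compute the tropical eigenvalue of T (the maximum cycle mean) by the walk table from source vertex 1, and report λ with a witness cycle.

q=0: [-∞, 0, -∞, -∞, -∞]
q=1: [-∞, -5, -∞, 6, -∞]
q=2: [11, 14, -∞, 1, -11]
q=3: [8, 9, 7, 20, 18]
q=4: [25, 28, 12, 16, 19]
q=5: [22, 27, 21, 34, 32]
Optimal cycle mean attained by: cycle 1->3->1, total 6 + 8, length 2.
Answer: λ = 7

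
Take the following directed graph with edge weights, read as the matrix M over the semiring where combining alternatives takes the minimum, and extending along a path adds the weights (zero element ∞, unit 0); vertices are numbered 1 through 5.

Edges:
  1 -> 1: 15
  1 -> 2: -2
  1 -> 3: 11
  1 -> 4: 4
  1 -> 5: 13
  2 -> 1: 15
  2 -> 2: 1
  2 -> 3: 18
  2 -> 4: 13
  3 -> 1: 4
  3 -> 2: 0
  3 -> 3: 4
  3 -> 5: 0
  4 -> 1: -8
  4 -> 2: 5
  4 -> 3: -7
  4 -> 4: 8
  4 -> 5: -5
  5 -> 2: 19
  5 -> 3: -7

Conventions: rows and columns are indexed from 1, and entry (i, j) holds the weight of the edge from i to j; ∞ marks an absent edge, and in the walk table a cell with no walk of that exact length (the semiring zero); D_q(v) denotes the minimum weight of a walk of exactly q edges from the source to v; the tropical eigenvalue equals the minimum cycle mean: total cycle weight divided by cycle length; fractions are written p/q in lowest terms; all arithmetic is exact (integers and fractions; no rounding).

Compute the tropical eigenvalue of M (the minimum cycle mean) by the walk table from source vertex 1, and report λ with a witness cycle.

q=0: [0, ∞, ∞, ∞, ∞]
q=1: [15, -2, 11, 4, 13]
q=2: [-4, -1, -3, 11, -1]
q=3: [1, -6, -8, 0, -3]
q=4: [-8, -8, -10, 5, -8]
q=5: [-6, -10, -15, -4, -10]
Optimal cycle mean attained by: cycle 3->5->3, total 0 + (-7), length 2.
Answer: λ = -7/2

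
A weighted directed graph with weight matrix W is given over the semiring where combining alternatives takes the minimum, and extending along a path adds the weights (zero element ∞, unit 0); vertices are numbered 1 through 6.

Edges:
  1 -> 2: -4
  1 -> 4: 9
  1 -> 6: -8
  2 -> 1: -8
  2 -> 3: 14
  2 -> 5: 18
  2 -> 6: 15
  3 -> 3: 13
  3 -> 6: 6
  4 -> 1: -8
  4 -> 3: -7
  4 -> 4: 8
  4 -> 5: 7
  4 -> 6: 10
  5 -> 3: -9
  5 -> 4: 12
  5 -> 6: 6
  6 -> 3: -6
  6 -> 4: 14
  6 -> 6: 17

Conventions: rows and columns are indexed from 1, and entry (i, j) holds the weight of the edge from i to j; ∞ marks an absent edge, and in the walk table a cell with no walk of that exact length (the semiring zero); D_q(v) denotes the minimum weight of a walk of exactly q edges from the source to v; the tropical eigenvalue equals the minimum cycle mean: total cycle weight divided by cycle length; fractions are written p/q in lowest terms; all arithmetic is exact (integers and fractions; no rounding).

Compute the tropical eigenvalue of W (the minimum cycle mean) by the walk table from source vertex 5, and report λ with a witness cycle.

q=0: [∞, ∞, ∞, ∞, 0, ∞]
q=1: [∞, ∞, -9, 12, ∞, 6]
q=2: [4, ∞, 0, 20, 19, -3]
q=3: [12, 0, -9, 11, 27, -4]
q=4: [-8, 8, -10, 10, 18, -3]
q=5: [0, -12, -9, 1, 17, -16]
q=6: [-20, -4, -22, -2, 6, -8]
Optimal cycle mean attained by: cycle 1->2->1, total (-4) + (-8), length 2.
Answer: λ = -6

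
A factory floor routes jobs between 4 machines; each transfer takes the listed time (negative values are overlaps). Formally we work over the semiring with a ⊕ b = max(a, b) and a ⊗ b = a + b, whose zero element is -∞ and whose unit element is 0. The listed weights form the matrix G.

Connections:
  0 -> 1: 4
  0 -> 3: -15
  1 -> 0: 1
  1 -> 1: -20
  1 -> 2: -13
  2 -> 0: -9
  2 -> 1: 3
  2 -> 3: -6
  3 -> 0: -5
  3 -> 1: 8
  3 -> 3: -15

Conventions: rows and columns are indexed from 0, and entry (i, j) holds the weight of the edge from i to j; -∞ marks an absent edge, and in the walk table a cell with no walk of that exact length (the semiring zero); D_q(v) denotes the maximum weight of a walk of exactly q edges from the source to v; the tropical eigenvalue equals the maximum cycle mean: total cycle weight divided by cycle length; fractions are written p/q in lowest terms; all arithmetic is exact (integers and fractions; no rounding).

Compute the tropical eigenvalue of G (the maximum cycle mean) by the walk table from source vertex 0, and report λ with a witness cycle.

q=0: [0, -∞, -∞, -∞]
q=1: [-∞, 4, -∞, -15]
q=2: [5, -7, -9, -30]
q=3: [-6, 9, -20, -10]
q=4: [10, -2, -4, -21]
Optimal cycle mean attained by: cycle 0->1->0, total 4 + 1, length 2.
Answer: λ = 5/2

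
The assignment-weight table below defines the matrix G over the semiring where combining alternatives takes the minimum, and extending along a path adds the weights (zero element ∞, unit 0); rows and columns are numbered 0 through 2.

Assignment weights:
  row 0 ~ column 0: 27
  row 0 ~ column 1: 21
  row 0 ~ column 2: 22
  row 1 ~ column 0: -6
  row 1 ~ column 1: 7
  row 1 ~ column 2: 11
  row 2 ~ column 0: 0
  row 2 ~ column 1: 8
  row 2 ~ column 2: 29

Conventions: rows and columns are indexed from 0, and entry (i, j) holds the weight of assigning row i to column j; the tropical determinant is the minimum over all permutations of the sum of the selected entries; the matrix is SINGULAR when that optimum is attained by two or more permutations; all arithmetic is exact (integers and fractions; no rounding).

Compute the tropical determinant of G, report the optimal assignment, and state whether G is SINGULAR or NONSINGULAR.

σ = (0, 1, 2): 27 + 7 + 29 = 63
σ = (0, 2, 1): 27 + 11 + 8 = 46
σ = (1, 0, 2): 21 + (-6) + 29 = 44
σ = (1, 2, 0): 21 + 11 + 0 = 32
σ = (2, 0, 1): 22 + (-6) + 8 = 24
σ = (2, 1, 0): 22 + 7 + 0 = 29
Optimal value attained by: σ = (2, 0, 1).
Answer: det⊕(G) = 24; verdict: NONSINGULAR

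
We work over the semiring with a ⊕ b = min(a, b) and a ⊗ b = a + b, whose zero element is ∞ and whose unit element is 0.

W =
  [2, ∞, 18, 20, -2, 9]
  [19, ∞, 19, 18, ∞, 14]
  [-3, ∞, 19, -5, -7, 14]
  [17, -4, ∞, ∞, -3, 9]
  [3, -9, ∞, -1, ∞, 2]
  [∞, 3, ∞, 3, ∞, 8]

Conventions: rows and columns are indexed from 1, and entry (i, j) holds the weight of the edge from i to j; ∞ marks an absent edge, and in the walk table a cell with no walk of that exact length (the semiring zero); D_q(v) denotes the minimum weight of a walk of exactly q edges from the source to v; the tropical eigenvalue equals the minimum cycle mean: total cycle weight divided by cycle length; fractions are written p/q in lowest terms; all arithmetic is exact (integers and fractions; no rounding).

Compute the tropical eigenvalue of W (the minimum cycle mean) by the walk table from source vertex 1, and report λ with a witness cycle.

q=0: [0, ∞, ∞, ∞, ∞, ∞]
q=1: [2, ∞, 18, 20, -2, 9]
q=2: [1, -11, 20, -3, 0, 0]
q=3: [3, -9, 8, -1, -6, 2]
q=4: [-3, -15, 10, -7, -4, -4]
q=5: [-1, -13, 4, -5, -10, -2]
q=6: [-7, -19, 6, -11, -8, -8]
Optimal cycle mean attained by: cycle 4->5->4, total (-3) + (-1), length 2.
Answer: λ = -2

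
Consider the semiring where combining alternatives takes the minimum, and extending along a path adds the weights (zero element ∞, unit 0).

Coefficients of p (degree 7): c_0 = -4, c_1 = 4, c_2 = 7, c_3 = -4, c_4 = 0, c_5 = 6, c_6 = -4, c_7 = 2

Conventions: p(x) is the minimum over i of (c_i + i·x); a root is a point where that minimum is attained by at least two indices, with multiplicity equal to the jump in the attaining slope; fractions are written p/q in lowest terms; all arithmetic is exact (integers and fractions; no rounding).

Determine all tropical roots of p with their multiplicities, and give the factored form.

hull edge (i=0, c=-4) to (i=6, c=-4): slope 0, span 6
hull edge (i=6, c=-4) to (i=7, c=2): slope 6, span 1
Factored form: p(x) = 2 ⊗ (x ⊕ (-6)) ⊗ (x ⊕ 0) ⊗ (x ⊕ 0) ⊗ (x ⊕ 0) ⊗ (x ⊕ 0) ⊗ (x ⊕ 0) ⊗ (x ⊕ 0)
Answer: roots = -6 (mult 1), 0 (mult 6)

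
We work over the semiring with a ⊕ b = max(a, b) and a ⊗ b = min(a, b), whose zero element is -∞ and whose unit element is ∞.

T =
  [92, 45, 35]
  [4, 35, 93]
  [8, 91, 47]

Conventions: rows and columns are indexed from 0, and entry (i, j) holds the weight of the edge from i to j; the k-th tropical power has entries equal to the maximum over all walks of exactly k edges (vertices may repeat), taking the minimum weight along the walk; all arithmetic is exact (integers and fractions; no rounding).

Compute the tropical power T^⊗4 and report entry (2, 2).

T^⊗2:
  [92, 45, 45]
  [8, 91, 47]
  [8, 47, 91]
T^⊗3:
  [92, 45, 45]
  [8, 47, 91]
  [8, 91, 47]
T^⊗4:
  [92, 45, 45]
  [8, 91, 47]
  [8, 47, 91]
Key observation: the optimum is the walk 2->1->2->1->2, with weight 91 min 93 min 91 min 93 = 91.
Optimal value attained by: walk 2->1->2->1->2.
Answer: (T^⊗4)[2][2] = 91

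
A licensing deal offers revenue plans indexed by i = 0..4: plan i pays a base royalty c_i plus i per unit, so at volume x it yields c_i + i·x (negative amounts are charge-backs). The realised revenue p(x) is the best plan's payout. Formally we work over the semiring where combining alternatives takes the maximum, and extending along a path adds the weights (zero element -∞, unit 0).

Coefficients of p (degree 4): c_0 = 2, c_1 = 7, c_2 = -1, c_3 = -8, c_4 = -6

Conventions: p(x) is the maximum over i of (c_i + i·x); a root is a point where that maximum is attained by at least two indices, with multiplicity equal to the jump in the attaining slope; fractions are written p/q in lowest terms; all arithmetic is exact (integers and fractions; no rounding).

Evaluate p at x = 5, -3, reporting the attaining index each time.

p(5) = max(2+0·5=2, 7+1·5=12, -1+2·5=9, -8+3·5=7, -6+4·5=14) = 14 (attained by i=4)
p(-3) = max(2+0·(-3)=2, 7+1·(-3)=4, -1+2·(-3)=-7, -8+3·(-3)=-17, -6+4·(-3)=-18) = 4 (attained by i=1)
Answer: p(5) = 14; p(-3) = 4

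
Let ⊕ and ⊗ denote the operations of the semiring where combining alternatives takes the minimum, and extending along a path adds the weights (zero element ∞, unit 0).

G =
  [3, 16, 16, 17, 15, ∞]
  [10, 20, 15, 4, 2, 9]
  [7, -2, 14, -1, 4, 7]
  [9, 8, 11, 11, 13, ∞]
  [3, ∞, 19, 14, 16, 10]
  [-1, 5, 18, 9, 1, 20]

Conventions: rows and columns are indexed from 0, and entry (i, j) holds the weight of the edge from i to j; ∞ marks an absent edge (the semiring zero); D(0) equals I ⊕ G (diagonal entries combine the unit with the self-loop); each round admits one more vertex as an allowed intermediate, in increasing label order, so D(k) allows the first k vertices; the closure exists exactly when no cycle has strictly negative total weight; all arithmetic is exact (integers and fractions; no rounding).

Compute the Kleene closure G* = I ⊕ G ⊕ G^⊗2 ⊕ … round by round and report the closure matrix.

D(0):
  [0, 16, 16, 17, 15, ∞]
  [10, 0, 15, 4, 2, 9]
  [7, -2, 0, -1, 4, 7]
  [9, 8, 11, 0, 13, ∞]
  [3, ∞, 19, 14, 0, 10]
  [-1, 5, 18, 9, 1, 0]
D(1):
  [0, 16, 16, 17, 15, ∞]
  [10, 0, 15, 4, 2, 9]
  [7, -2, 0, -1, 4, 7]
  [9, 8, 11, 0, 13, ∞]
  [3, 19, 19, 14, 0, 10]
  [-1, 5, 15, 9, 1, 0]
D(2):
  [0, 16, 16, 17, 15, 25]
  [10, 0, 15, 4, 2, 9]
  [7, -2, 0, -1, 0, 7]
  [9, 8, 11, 0, 10, 17]
  [3, 19, 19, 14, 0, 10]
  [-1, 5, 15, 9, 1, 0]
D(3):
  [0, 14, 16, 15, 15, 23]
  [10, 0, 15, 4, 2, 9]
  [7, -2, 0, -1, 0, 7]
  [9, 8, 11, 0, 10, 17]
  [3, 17, 19, 14, 0, 10]
  [-1, 5, 15, 9, 1, 0]
D(4):
  [0, 14, 16, 15, 15, 23]
  [10, 0, 15, 4, 2, 9]
  [7, -2, 0, -1, 0, 7]
  [9, 8, 11, 0, 10, 17]
  [3, 17, 19, 14, 0, 10]
  [-1, 5, 15, 9, 1, 0]
D(5):
  [0, 14, 16, 15, 15, 23]
  [5, 0, 15, 4, 2, 9]
  [3, -2, 0, -1, 0, 7]
  [9, 8, 11, 0, 10, 17]
  [3, 17, 19, 14, 0, 10]
  [-1, 5, 15, 9, 1, 0]
D(6):
  [0, 14, 16, 15, 15, 23]
  [5, 0, 15, 4, 2, 9]
  [3, -2, 0, -1, 0, 7]
  [9, 8, 11, 0, 10, 17]
  [3, 15, 19, 14, 0, 10]
  [-1, 5, 15, 9, 1, 0]
Answer: G* = [[0, 14, 16, 15, 15, 23], [5, 0, 15, 4, 2, 9], [3, -2, 0, -1, 0, 7], [9, 8, 11, 0, 10, 17], [3, 15, 19, 14, 0, 10], [-1, 5, 15, 9, 1, 0]]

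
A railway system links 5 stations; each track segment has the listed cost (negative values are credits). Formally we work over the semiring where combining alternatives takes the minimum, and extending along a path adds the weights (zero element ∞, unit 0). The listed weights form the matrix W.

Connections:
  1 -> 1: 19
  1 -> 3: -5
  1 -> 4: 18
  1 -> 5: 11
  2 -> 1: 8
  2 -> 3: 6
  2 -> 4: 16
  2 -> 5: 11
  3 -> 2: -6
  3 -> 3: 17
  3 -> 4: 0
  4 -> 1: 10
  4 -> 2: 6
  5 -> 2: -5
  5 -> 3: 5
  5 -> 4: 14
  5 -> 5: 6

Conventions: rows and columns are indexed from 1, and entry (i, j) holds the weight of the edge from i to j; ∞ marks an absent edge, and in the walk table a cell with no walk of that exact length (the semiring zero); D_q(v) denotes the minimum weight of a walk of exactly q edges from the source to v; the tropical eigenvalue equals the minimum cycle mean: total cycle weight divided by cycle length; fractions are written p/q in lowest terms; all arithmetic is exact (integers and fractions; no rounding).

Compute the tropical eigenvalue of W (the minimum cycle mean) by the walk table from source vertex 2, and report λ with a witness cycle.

q=0: [∞, 0, ∞, ∞, ∞]
q=1: [8, ∞, 6, 16, 11]
q=2: [26, 0, 3, 6, 17]
q=3: [8, -3, 6, 3, 11]
q=4: [5, 0, 3, 6, 8]
q=5: [8, -3, 0, 3, 11]
Optimal cycle mean attained by: cycle 1->3->2->1, total (-5) + (-6) + 8, length 3.
Answer: λ = -1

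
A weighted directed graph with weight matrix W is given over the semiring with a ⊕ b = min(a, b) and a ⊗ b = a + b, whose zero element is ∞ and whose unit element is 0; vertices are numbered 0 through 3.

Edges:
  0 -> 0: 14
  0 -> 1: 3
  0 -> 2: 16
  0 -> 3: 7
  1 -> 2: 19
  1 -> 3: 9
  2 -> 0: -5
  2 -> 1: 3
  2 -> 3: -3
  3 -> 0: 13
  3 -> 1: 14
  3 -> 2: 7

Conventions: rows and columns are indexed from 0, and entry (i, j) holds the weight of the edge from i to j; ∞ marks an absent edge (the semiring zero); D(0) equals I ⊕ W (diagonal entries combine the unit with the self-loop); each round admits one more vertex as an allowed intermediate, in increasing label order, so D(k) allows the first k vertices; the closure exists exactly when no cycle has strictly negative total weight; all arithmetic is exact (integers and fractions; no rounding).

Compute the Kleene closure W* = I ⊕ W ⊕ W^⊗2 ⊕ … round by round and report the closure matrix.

D(0):
  [0, 3, 16, 7]
  [∞, 0, 19, 9]
  [-5, 3, 0, -3]
  [13, 14, 7, 0]
D(1):
  [0, 3, 16, 7]
  [∞, 0, 19, 9]
  [-5, -2, 0, -3]
  [13, 14, 7, 0]
D(2):
  [0, 3, 16, 7]
  [∞, 0, 19, 9]
  [-5, -2, 0, -3]
  [13, 14, 7, 0]
D(3):
  [0, 3, 16, 7]
  [14, 0, 19, 9]
  [-5, -2, 0, -3]
  [2, 5, 7, 0]
D(4):
  [0, 3, 14, 7]
  [11, 0, 16, 9]
  [-5, -2, 0, -3]
  [2, 5, 7, 0]
Answer: W* = [[0, 3, 14, 7], [11, 0, 16, 9], [-5, -2, 0, -3], [2, 5, 7, 0]]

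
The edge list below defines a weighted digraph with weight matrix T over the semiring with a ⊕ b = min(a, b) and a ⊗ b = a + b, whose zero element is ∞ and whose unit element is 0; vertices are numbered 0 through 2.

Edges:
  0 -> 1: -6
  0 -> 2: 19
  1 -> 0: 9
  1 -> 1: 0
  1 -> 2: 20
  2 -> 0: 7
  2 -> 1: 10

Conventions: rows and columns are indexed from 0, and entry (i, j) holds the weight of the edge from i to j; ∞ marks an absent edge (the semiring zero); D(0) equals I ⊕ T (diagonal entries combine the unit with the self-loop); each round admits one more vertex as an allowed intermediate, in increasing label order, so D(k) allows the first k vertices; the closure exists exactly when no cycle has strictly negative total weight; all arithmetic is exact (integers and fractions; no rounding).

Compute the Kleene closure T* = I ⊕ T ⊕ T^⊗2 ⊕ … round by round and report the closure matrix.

D(0):
  [0, -6, 19]
  [9, 0, 20]
  [7, 10, 0]
D(1):
  [0, -6, 19]
  [9, 0, 20]
  [7, 1, 0]
D(2):
  [0, -6, 14]
  [9, 0, 20]
  [7, 1, 0]
D(3):
  [0, -6, 14]
  [9, 0, 20]
  [7, 1, 0]
Answer: T* = [[0, -6, 14], [9, 0, 20], [7, 1, 0]]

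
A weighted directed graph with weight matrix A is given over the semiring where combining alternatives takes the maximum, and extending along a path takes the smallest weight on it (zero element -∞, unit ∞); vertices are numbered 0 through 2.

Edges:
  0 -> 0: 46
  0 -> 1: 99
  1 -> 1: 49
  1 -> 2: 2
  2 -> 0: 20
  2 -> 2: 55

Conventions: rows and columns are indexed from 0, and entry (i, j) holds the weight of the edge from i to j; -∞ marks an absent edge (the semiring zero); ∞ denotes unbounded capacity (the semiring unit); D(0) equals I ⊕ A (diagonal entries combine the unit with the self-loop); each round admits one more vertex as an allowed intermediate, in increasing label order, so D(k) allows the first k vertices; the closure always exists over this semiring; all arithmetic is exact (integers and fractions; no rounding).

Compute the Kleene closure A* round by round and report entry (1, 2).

D(0):
  [∞, 99, -∞]
  [-∞, ∞, 2]
  [20, -∞, ∞]
D(1):
  [∞, 99, -∞]
  [-∞, ∞, 2]
  [20, 20, ∞]
D(2):
  [∞, 99, 2]
  [-∞, ∞, 2]
  [20, 20, ∞]
D(3):
  [∞, 99, 2]
  [2, ∞, 2]
  [20, 20, ∞]
Answer: A*[1][2] = 2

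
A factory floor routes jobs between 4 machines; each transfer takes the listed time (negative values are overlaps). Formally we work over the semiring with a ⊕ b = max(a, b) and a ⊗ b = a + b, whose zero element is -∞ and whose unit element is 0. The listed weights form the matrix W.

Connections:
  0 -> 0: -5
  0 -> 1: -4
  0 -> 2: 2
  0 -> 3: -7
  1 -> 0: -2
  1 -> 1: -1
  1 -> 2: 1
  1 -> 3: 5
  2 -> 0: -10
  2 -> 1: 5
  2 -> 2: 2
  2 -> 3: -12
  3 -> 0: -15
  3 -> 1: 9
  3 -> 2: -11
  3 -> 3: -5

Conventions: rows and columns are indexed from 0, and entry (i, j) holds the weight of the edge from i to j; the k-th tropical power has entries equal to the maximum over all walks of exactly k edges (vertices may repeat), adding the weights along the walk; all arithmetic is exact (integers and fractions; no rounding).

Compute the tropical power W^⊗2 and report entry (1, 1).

W^⊗2:
  [-6, 7, 4, 1]
  [-3, 14, 3, 4]
  [3, 7, 6, 10]
  [7, 8, 10, 14]
Key observation: the optimum is the walk 1->3->1, with weight 5 + 9 = 14.
Optimal value attained by: walk 1->3->1.
Answer: (W^⊗2)[1][1] = 14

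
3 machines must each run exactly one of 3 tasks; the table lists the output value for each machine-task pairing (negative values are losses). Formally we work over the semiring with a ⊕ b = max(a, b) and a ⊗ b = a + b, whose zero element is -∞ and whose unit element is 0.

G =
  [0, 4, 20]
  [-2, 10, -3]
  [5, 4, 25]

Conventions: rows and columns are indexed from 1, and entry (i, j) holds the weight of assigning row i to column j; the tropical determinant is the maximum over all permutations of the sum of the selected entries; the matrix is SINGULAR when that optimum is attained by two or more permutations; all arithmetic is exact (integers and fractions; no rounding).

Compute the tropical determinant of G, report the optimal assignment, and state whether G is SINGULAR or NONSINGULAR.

σ = (1, 2, 3): 0 + 10 + 25 = 35
σ = (1, 3, 2): 0 + (-3) + 4 = 1
σ = (2, 1, 3): 4 + (-2) + 25 = 27
σ = (2, 3, 1): 4 + (-3) + 5 = 6
σ = (3, 1, 2): 20 + (-2) + 4 = 22
σ = (3, 2, 1): 20 + 10 + 5 = 35
Optimal value attained by: σ = (1, 2, 3).
Answer: det⊕(G) = 35; verdict: SINGULAR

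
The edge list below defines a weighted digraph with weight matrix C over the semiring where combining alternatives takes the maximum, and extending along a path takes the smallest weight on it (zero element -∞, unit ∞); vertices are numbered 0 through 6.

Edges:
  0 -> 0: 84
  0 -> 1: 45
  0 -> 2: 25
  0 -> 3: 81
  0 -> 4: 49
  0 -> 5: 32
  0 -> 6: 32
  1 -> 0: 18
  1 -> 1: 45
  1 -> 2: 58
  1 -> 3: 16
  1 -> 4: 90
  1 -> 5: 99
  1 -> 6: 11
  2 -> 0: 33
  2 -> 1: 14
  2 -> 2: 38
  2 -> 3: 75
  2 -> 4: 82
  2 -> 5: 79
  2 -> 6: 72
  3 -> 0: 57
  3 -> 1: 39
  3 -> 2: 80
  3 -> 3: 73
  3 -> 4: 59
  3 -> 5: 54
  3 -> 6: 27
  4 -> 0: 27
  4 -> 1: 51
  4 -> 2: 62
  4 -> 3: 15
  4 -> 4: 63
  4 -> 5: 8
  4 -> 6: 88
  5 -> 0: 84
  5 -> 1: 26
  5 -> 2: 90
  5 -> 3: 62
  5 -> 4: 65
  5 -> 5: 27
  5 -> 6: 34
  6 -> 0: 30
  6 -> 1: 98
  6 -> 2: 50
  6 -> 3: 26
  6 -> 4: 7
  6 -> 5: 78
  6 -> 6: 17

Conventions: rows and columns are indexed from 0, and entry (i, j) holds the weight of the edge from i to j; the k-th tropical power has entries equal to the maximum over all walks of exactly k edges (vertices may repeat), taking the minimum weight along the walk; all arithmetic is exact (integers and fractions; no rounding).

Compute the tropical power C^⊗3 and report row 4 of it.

C^⊗2:
  [84, 49, 80, 81, 59, 54, 49]
  [84, 51, 90, 62, 65, 58, 88]
  [79, 72, 79, 73, 65, 72, 82]
  [57, 51, 73, 75, 80, 79, 72]
  [33, 88, 62, 62, 63, 78, 63]
  [84, 51, 62, 81, 82, 79, 72]
  [78, 45, 78, 62, 90, 98, 50]
C^⊗3:
  [84, 51, 80, 81, 80, 79, 72]
  [84, 88, 62, 81, 82, 79, 72]
  [79, 82, 73, 79, 79, 79, 72]
  [79, 72, 79, 73, 73, 73, 80]
  [78, 63, 78, 62, 88, 88, 63]
  [84, 72, 80, 81, 65, 72, 82]
  [84, 51, 90, 78, 78, 78, 88]
Answer: row 4 of C^⊗3 = [78, 63, 78, 62, 88, 88, 63]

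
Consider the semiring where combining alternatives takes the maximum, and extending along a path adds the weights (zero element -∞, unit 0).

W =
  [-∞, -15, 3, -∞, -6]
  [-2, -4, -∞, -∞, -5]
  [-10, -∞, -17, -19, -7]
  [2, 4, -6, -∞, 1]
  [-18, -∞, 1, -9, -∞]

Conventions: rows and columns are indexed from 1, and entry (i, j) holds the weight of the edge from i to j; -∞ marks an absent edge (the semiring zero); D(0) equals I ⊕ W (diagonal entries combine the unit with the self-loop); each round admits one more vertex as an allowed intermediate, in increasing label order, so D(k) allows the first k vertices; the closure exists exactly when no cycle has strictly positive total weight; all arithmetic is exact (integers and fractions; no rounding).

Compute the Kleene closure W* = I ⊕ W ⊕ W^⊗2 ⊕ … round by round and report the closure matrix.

D(0):
  [0, -15, 3, -∞, -6]
  [-2, 0, -∞, -∞, -5]
  [-10, -∞, 0, -19, -7]
  [2, 4, -6, 0, 1]
  [-18, -∞, 1, -9, 0]
D(1):
  [0, -15, 3, -∞, -6]
  [-2, 0, 1, -∞, -5]
  [-10, -25, 0, -19, -7]
  [2, 4, 5, 0, 1]
  [-18, -33, 1, -9, 0]
D(2):
  [0, -15, 3, -∞, -6]
  [-2, 0, 1, -∞, -5]
  [-10, -25, 0, -19, -7]
  [2, 4, 5, 0, 1]
  [-18, -33, 1, -9, 0]
D(3):
  [0, -15, 3, -16, -4]
  [-2, 0, 1, -18, -5]
  [-10, -25, 0, -19, -7]
  [2, 4, 5, 0, 1]
  [-9, -24, 1, -9, 0]
D(4):
  [0, -12, 3, -16, -4]
  [-2, 0, 1, -18, -5]
  [-10, -15, 0, -19, -7]
  [2, 4, 5, 0, 1]
  [-7, -5, 1, -9, 0]
D(5):
  [0, -9, 3, -13, -4]
  [-2, 0, 1, -14, -5]
  [-10, -12, 0, -16, -7]
  [2, 4, 5, 0, 1]
  [-7, -5, 1, -9, 0]
Answer: W* = [[0, -9, 3, -13, -4], [-2, 0, 1, -14, -5], [-10, -12, 0, -16, -7], [2, 4, 5, 0, 1], [-7, -5, 1, -9, 0]]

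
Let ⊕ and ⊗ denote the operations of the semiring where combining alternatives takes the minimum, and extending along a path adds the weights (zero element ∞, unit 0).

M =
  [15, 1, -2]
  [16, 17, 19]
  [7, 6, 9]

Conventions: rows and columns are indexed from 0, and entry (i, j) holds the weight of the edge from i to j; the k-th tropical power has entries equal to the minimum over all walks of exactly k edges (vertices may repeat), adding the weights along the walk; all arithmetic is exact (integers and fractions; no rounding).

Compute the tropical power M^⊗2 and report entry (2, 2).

M^⊗2:
  [5, 4, 7]
  [26, 17, 14]
  [16, 8, 5]
Key observation: the optimum is the walk 2->0->2, with weight 7 + (-2) = 5.
Optimal value attained by: walk 2->0->2.
Answer: (M^⊗2)[2][2] = 5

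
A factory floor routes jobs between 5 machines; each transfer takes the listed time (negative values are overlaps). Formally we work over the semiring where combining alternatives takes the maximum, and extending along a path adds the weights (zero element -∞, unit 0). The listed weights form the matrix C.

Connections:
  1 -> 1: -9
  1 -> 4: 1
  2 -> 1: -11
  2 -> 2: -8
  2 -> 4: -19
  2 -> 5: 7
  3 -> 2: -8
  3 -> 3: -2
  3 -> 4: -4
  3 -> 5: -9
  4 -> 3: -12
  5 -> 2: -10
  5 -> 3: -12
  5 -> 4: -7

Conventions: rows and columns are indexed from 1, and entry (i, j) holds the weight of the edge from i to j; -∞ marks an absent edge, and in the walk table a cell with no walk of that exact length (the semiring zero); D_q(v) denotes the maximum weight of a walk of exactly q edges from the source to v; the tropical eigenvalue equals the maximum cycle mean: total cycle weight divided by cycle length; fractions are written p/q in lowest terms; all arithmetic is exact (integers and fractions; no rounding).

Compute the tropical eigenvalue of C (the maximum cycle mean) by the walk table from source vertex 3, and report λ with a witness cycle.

q=0: [-∞, -∞, 0, -∞, -∞]
q=1: [-∞, -8, -2, -4, -9]
q=2: [-19, -10, -4, -6, -1]
q=3: [-21, -11, -6, -8, -3]
q=4: [-22, -13, -8, -10, -4]
q=5: [-24, -14, -10, -11, -6]
Optimal cycle mean attained by: cycle 2->5->2, total 7 + (-10), length 2.
Answer: λ = -3/2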